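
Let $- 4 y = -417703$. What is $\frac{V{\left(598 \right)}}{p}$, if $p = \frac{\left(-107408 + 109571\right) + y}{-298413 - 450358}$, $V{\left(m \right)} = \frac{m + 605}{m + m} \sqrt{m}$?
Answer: $- \frac{900771513 \sqrt{598}}{127480145} \approx -172.79$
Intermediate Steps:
$y = \frac{417703}{4}$ ($y = \left(- \frac{1}{4}\right) \left(-417703\right) = \frac{417703}{4} \approx 1.0443 \cdot 10^{5}$)
$V{\left(m \right)} = \frac{605 + m}{2 \sqrt{m}}$ ($V{\left(m \right)} = \frac{605 + m}{2 m} \sqrt{m} = \frac{605 + m}{2 \sqrt{m}}$)
$p = - \frac{426355}{2995084}$ ($p = \frac{\left(-107408 + 109571\right) + \frac{417703}{4}}{-298413 - 450358} = \frac{2163 + \frac{417703}{4}}{-748771} = \frac{426355}{4} \left(- \frac{1}{748771}\right) = - \frac{426355}{2995084} \approx -0.14235$)
$\frac{V{\left(598 \right)}}{p} = \frac{\frac{1}{2} \frac{1}{\sqrt{598}} \left(605 + 598\right)}{- \frac{426355}{2995084}} = \frac{1}{2} \frac{\sqrt{598}}{598} \cdot 1203 \left(- \frac{2995084}{426355}\right) = \frac{1203 \sqrt{598}}{1196} \left(- \frac{2995084}{426355}\right) = - \frac{900771513 \sqrt{598}}{127480145}$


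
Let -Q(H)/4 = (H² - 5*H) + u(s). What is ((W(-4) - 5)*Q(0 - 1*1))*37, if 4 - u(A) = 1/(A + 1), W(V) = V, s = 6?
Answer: 91908/7 ≈ 13130.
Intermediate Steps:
u(A) = 4 - 1/(1 + A) (u(A) = 4 - 1/(A + 1) = 4 - 1/(1 + A))
Q(H) = -108/7 - 4*H² + 20*H (Q(H) = -4*((H² - 5*H) + (3 + 4*6)/(1 + 6)) = -4*((H² - 5*H) + (3 + 24)/7) = -4*((H² - 5*H) + (⅐)*27) = -4*((H² - 5*H) + 27/7) = -4*(27/7 + H² - 5*H) = -108/7 - 4*H² + 20*H)
((W(-4) - 5)*Q(0 - 1*1))*37 = ((-4 - 5)*(-108/7 - 4*(0 - 1*1)² + 20*(0 - 1*1)))*37 = -9*(-108/7 - 4*(0 - 1)² + 20*(0 - 1))*37 = -9*(-108/7 - 4*(-1)² + 20*(-1))*37 = -9*(-108/7 - 4*1 - 20)*37 = -9*(-108/7 - 4 - 20)*37 = -9*(-276/7)*37 = (2484/7)*37 = 91908/7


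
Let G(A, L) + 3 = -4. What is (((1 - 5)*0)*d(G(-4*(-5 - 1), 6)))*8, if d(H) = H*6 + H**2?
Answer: 0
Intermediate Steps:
G(A, L) = -7 (G(A, L) = -3 - 4 = -7)
d(H) = H**2 + 6*H (d(H) = 6*H + H**2 = H**2 + 6*H)
(((1 - 5)*0)*d(G(-4*(-5 - 1), 6)))*8 = (((1 - 5)*0)*(-7*(6 - 7)))*8 = ((-4*0)*(-7*(-1)))*8 = (0*7)*8 = 0*8 = 0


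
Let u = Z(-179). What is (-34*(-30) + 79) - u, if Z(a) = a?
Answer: 1278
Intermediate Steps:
u = -179
(-34*(-30) + 79) - u = (-34*(-30) + 79) - 1*(-179) = (1020 + 79) + 179 = 1099 + 179 = 1278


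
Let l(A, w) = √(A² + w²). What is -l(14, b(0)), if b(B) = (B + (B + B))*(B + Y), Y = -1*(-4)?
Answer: -14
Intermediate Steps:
Y = 4
b(B) = 3*B*(4 + B) (b(B) = (B + (B + B))*(B + 4) = (B + 2*B)*(4 + B) = (3*B)*(4 + B) = 3*B*(4 + B))
-l(14, b(0)) = -√(14² + (3*0*(4 + 0))²) = -√(196 + (3*0*4)²) = -√(196 + 0²) = -√(196 + 0) = -√196 = -1*14 = -14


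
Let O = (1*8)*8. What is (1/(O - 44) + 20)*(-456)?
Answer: -45714/5 ≈ -9142.8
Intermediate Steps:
O = 64 (O = 8*8 = 64)
(1/(O - 44) + 20)*(-456) = (1/(64 - 44) + 20)*(-456) = (1/20 + 20)*(-456) = (401/20)*(-456) = -45714/5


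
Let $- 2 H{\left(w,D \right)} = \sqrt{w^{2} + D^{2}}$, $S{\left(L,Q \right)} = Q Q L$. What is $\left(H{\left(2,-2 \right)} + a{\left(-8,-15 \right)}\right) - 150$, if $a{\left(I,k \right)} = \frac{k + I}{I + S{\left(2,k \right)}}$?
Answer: $- \frac{66323}{442} - \sqrt{2} \approx -151.47$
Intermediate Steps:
$S{\left(L,Q \right)} = L Q^{2}$ ($S{\left(L,Q \right)} = Q^{2} L = L Q^{2}$)
$H{\left(w,D \right)} = - \frac{\sqrt{D^{2} + w^{2}}}{2}$ ($H{\left(w,D \right)} = - \frac{\sqrt{w^{2} + D^{2}}}{2} = - \frac{\sqrt{D^{2} + w^{2}}}{2}$)
$a{\left(I,k \right)} = \frac{I + k}{I + 2 k^{2}}$ ($a{\left(I,k \right)} = \frac{k + I}{I + 2 k^{2}} = \frac{I + k}{I + 2 k^{2}}$)
$\left(H{\left(2,-2 \right)} + a{\left(-8,-15 \right)}\right) - 150 = \left(- \frac{\sqrt{\left(-2\right)^{2} + 2^{2}}}{2} + \frac{-8 - 15}{-8 + 2 \left(-15\right)^{2}}\right) - 150 = \left(- \frac{\sqrt{4 + 4}}{2} + \frac{1}{-8 + 2 \cdot 225} \left(-23\right)\right) - 150 = \left(- \frac{\sqrt{8}}{2} + \frac{1}{-8 + 450} \left(-23\right)\right) - 150 = \left(- \frac{2 \sqrt{2}}{2} + \frac{1}{442} \left(-23\right)\right) - 150 = \left(- \sqrt{2} + \frac{1}{442} \left(-23\right)\right) - 150 = \left(- \sqrt{2} - \frac{23}{442}\right) - 150 = \left(- \frac{23}{442} - \sqrt{2}\right) - 150 = - \frac{66323}{442} - \sqrt{2}$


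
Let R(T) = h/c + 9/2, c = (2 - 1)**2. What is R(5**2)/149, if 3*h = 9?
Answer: 15/298 ≈ 0.050336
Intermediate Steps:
h = 3 (h = (1/3)*9 = 3)
c = 1 (c = 1**2 = 1)
R(T) = 15/2 (R(T) = 3/1 + 9/2 = 3*1 + 9*(1/2) = 3 + 9/2 = 15/2)
R(5**2)/149 = (15/2)/149 = (15/2)*(1/149) = 15/298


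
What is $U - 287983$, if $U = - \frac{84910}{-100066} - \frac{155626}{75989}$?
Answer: $- \frac{1094903726498834}{3801957637} \approx -2.8798 \cdot 10^{5}$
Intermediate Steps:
$U = - \frac{4560322663}{3801957637}$ ($U = \left(-84910\right) \left(- \frac{1}{100066}\right) - \frac{155626}{75989} = \frac{42455}{50033} - \frac{155626}{75989} = - \frac{4560322663}{3801957637} \approx -1.1995$)
$U - 287983 = - \frac{4560322663}{3801957637} - 287983 = - \frac{1094903726498834}{3801957637}$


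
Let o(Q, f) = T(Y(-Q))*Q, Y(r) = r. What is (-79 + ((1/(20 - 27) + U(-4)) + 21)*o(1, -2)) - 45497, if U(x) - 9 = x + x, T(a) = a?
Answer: -319185/7 ≈ -45598.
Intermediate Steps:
U(x) = 9 + 2*x (U(x) = 9 + (x + x) = 9 + 2*x)
o(Q, f) = -Q² (o(Q, f) = (-Q)*Q = -Q²)
(-79 + ((1/(20 - 27) + U(-4)) + 21)*o(1, -2)) - 45497 = (-79 + ((1/(20 - 27) + (9 + 2*(-4))) + 21)*(-1*1²)) - 45497 = (-79 + ((1/(-7) + (9 - 8)) + 21)*(-1*1)) - 45497 = (-79 + ((-⅐ + 1) + 21)*(-1)) - 45497 = (-79 + (6/7 + 21)*(-1)) - 45497 = (-79 + (153/7)*(-1)) - 45497 = (-79 - 153/7) - 45497 = -706/7 - 45497 = -319185/7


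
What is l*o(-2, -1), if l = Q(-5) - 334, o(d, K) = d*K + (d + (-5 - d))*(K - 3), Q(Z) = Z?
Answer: -7458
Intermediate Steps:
o(d, K) = 15 - 5*K + K*d (o(d, K) = K*d - 5*(-3 + K) = K*d + (15 - 5*K) = 15 - 5*K + K*d)
l = -339 (l = -5 - 334 = -339)
l*o(-2, -1) = -339*(15 - 5*(-1) - 1*(-2)) = -339*(15 + 5 + 2) = -339*22 = -7458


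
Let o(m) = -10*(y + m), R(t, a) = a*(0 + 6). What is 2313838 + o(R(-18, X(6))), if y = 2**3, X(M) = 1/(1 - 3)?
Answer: 2313788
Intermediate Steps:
X(M) = -1/2 (X(M) = 1/(-2) = -1/2)
R(t, a) = 6*a (R(t, a) = a*6 = 6*a)
y = 8
o(m) = -80 - 10*m (o(m) = -10*(8 + m) = -80 - 10*m)
2313838 + o(R(-18, X(6))) = 2313838 + (-80 - 60*(-1)/2) = 2313838 + (-80 - 10*(-3)) = 2313838 + (-80 + 30) = 2313838 - 50 = 2313788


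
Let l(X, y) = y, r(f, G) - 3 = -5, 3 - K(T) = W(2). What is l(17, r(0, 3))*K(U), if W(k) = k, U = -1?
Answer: -2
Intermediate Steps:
K(T) = 1 (K(T) = 3 - 1*2 = 3 - 2 = 1)
r(f, G) = -2 (r(f, G) = 3 - 5 = -2)
l(17, r(0, 3))*K(U) = -2*1 = -2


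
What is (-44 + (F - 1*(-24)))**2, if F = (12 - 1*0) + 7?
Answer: 1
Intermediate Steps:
F = 19 (F = (12 + 0) + 7 = 12 + 7 = 19)
(-44 + (F - 1*(-24)))**2 = (-44 + (19 - 1*(-24)))**2 = (-44 + (19 + 24))**2 = (-44 + 43)**2 = (-1)**2 = 1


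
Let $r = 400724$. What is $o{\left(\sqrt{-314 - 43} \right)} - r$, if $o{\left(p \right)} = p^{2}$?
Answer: $-401081$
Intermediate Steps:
$o{\left(\sqrt{-314 - 43} \right)} - r = \left(\sqrt{-314 - 43}\right)^{2} - 400724 = \left(\sqrt{-357}\right)^{2} - 400724 = \left(i \sqrt{357}\right)^{2} - 400724 = -357 - 400724 = -401081$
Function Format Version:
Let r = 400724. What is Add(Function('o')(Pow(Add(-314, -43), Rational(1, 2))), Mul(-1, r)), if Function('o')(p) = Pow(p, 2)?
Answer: -401081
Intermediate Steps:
Add(Function('o')(Pow(Add(-314, -43), Rational(1, 2))), Mul(-1, r)) = Add(Pow(Pow(Add(-314, -43), Rational(1, 2)), 2), Mul(-1, 400724)) = Add(Pow(Pow(-357, Rational(1, 2)), 2), -400724) = Add(Pow(Mul(I, Pow(357, Rational(1, 2))), 2), -400724) = Add(-357, -400724) = -401081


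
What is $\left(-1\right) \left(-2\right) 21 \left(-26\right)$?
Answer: $-1092$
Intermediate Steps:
$\left(-1\right) \left(-2\right) 21 \left(-26\right) = 2 \cdot 21 \left(-26\right) = 42 \left(-26\right) = -1092$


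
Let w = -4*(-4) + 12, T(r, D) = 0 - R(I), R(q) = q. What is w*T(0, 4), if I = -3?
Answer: 84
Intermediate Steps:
T(r, D) = 3 (T(r, D) = 0 - 1*(-3) = 0 + 3 = 3)
w = 28 (w = 16 + 12 = 28)
w*T(0, 4) = 28*3 = 84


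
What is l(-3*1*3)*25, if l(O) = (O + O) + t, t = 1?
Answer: -425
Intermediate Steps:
l(O) = 1 + 2*O (l(O) = (O + O) + 1 = 2*O + 1 = 1 + 2*O)
l(-3*1*3)*25 = (1 + 2*(-3*1*3))*25 = (1 + 2*(-3*3))*25 = (1 + 2*(-9))*25 = (1 - 18)*25 = -17*25 = -425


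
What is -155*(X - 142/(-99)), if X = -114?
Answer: 1727320/99 ≈ 17448.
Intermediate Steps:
-155*(X - 142/(-99)) = -155*(-114 - 142/(-99)) = -155*(-114 - 142*(-1/99)) = -155*(-114 + 142/99) = -155*(-11144/99) = 1727320/99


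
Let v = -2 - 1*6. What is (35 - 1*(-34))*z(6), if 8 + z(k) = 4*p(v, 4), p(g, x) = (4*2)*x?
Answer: 8280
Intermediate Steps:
v = -8 (v = -2 - 6 = -8)
p(g, x) = 8*x
z(k) = 120 (z(k) = -8 + 4*(8*4) = -8 + 4*32 = -8 + 128 = 120)
(35 - 1*(-34))*z(6) = (35 - 1*(-34))*120 = (35 + 34)*120 = 69*120 = 8280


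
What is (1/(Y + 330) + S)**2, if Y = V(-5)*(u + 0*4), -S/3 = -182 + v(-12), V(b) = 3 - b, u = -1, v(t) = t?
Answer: 35120634025/103684 ≈ 3.3873e+5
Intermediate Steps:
S = 582 (S = -3*(-182 - 12) = -3*(-194) = 582)
Y = -8 (Y = (3 - 1*(-5))*(-1 + 0*4) = (3 + 5)*(-1 + 0) = 8*(-1) = -8)
(1/(Y + 330) + S)**2 = (1/(-8 + 330) + 582)**2 = (1/322 + 582)**2 = (187405/322)**2 = 35120634025/103684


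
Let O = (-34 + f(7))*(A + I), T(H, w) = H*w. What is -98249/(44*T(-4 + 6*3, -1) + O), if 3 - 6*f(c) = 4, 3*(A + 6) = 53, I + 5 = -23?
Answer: 1768482/1043 ≈ 1695.6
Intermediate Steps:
I = -28 (I = -5 - 23 = -28)
A = 35/3 (A = -6 + (⅓)*53 = -6 + 53/3 = 35/3 ≈ 11.667)
f(c) = -⅙ (f(c) = ½ - ⅙*4 = ½ - ⅔ = -⅙)
O = 10045/18 (O = (-34 - ⅙)*(35/3 - 28) = -205/6*(-49/3) = 10045/18 ≈ 558.06)
-98249/(44*T(-4 + 6*3, -1) + O) = -98249/(44*((-4 + 6*3)*(-1)) + 10045/18) = -98249/(44*((-4 + 18)*(-1)) + 10045/18) = -98249/(44*(14*(-1)) + 10045/18) = -98249/(44*(-14) + 10045/18) = -98249/(-616 + 10045/18) = -98249/(-1043/18) = -98249*(-18/1043) = 1768482/1043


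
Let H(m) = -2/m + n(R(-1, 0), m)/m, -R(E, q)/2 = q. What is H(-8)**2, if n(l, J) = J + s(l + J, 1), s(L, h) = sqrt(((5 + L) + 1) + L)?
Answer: (10 - I*sqrt(10))**2/64 ≈ 1.4063 - 0.98821*I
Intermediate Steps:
R(E, q) = -2*q
s(L, h) = sqrt(6 + 2*L) (s(L, h) = sqrt((6 + L) + L) = sqrt(6 + 2*L))
n(l, J) = J + sqrt(6 + 2*J + 2*l) (n(l, J) = J + sqrt(6 + 2*(l + J)) = J + sqrt(6 + 2*(J + l)) = J + sqrt(6 + (2*J + 2*l)) = J + sqrt(6 + 2*J + 2*l))
H(m) = -2/m + (m + sqrt(6 + 2*m))/m (H(m) = -2/m + (m + sqrt(6 + 2*m + 2*(-2*0)))/m = -2/m + (m + sqrt(6 + 2*m + 2*0))/m = -2/m + (m + sqrt(6 + 2*m + 0))/m = -2/m + (m + sqrt(6 + 2*m))/m)
H(-8)**2 = ((-2 - 8 + sqrt(6 + 2*(-8)))/(-8))**2 = (-(-2 - 8 + sqrt(6 - 16))/8)**2 = (-(-2 - 8 + sqrt(-10))/8)**2 = (-(-2 - 8 + I*sqrt(10))/8)**2 = (-(-10 + I*sqrt(10))/8)**2 = (5/4 - I*sqrt(10)/8)**2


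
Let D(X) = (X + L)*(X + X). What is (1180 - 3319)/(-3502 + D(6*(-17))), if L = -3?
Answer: -69/578 ≈ -0.11938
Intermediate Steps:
D(X) = 2*X*(-3 + X) (D(X) = (X - 3)*(X + X) = (-3 + X)*(2*X) = 2*X*(-3 + X))
(1180 - 3319)/(-3502 + D(6*(-17))) = (1180 - 3319)/(-3502 + 2*(6*(-17))*(-3 + 6*(-17))) = -2139/(-3502 + 2*(-102)*(-3 - 102)) = -2139/(-3502 + 2*(-102)*(-105)) = -2139/(-3502 + 21420) = -2139/17918 = -2139*1/17918 = -69/578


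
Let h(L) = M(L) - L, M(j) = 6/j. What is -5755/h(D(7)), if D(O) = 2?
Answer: -5755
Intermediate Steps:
h(L) = -L + 6/L (h(L) = 6/L - L = -L + 6/L)
-5755/h(D(7)) = -5755/(-1*2 + 6/2) = -5755/(-2 + 6*(1/2)) = -5755/(-2 + 3) = -5755/1 = -5755*1 = -5755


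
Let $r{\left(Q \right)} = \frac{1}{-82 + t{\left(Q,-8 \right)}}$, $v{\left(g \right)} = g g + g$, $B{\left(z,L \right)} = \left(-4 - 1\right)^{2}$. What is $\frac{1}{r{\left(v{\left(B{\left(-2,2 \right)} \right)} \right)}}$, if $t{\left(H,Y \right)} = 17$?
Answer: $-65$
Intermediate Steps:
$B{\left(z,L \right)} = 25$ ($B{\left(z,L \right)} = \left(-5\right)^{2} = 25$)
$v{\left(g \right)} = g + g^{2}$ ($v{\left(g \right)} = g^{2} + g = g + g^{2}$)
$r{\left(Q \right)} = - \frac{1}{65}$ ($r{\left(Q \right)} = \frac{1}{-82 + 17} = \frac{1}{-65} = - \frac{1}{65}$)
$\frac{1}{r{\left(v{\left(B{\left(-2,2 \right)} \right)} \right)}} = \frac{1}{- \frac{1}{65}} = -65$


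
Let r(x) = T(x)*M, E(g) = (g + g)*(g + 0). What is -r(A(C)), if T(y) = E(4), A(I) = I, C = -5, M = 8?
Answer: -256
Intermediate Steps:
E(g) = 2*g² (E(g) = (2*g)*g = 2*g²)
T(y) = 32 (T(y) = 2*4² = 2*16 = 32)
r(x) = 256 (r(x) = 32*8 = 256)
-r(A(C)) = -1*256 = -256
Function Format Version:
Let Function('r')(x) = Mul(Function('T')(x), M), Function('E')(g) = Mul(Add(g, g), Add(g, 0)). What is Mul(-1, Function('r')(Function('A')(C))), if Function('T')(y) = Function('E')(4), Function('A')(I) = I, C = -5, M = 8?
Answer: -256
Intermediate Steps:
Function('E')(g) = Mul(2, Pow(g, 2)) (Function('E')(g) = Mul(Mul(2, g), g) = Mul(2, Pow(g, 2)))
Function('T')(y) = 32 (Function('T')(y) = Mul(2, Pow(4, 2)) = Mul(2, 16) = 32)
Function('r')(x) = 256 (Function('r')(x) = Mul(32, 8) = 256)
Mul(-1, Function('r')(Function('A')(C))) = Mul(-1, 256) = -256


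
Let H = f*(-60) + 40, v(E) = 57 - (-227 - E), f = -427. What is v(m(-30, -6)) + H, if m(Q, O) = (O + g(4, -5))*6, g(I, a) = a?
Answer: 25878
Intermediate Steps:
m(Q, O) = -30 + 6*O (m(Q, O) = (O - 5)*6 = (-5 + O)*6 = -30 + 6*O)
v(E) = 284 + E (v(E) = 57 + (227 + E) = 284 + E)
H = 25660 (H = -427*(-60) + 40 = 25620 + 40 = 25660)
v(m(-30, -6)) + H = (284 + (-30 + 6*(-6))) + 25660 = (284 + (-30 - 36)) + 25660 = (284 - 66) + 25660 = 218 + 25660 = 25878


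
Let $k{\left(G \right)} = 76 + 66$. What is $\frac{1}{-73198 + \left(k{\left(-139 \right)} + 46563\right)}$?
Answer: $- \frac{1}{26493} \approx -3.7746 \cdot 10^{-5}$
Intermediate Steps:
$k{\left(G \right)} = 142$
$\frac{1}{-73198 + \left(k{\left(-139 \right)} + 46563\right)} = \frac{1}{-73198 + \left(142 + 46563\right)} = \frac{1}{-73198 + 46705} = \frac{1}{-26493} = - \frac{1}{26493}$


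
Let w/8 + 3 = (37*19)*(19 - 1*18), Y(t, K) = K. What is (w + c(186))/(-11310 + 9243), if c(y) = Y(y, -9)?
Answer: -5591/2067 ≈ -2.7049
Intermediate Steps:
c(y) = -9
w = 5600 (w = -24 + 8*((37*19)*(19 - 1*18)) = -24 + 8*(703*(19 - 18)) = -24 + 8*(703*1) = -24 + 8*703 = -24 + 5624 = 5600)
(w + c(186))/(-11310 + 9243) = (5600 - 9)/(-11310 + 9243) = 5591/(-2067) = 5591*(-1/2067) = -5591/2067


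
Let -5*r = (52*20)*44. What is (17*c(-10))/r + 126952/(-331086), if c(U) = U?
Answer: -39485003/108217824 ≈ -0.36487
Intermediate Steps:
r = -9152 (r = -52*20*44/5 = -208*44 = -1/5*45760 = -9152)
(17*c(-10))/r + 126952/(-331086) = (17*(-10))/(-9152) + 126952/(-331086) = -170*(-1/9152) + 126952*(-1/331086) = 85/4576 - 9068/23649 = -39485003/108217824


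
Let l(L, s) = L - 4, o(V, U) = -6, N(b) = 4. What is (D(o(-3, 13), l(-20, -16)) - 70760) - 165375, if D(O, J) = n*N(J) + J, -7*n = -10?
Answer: -1653073/7 ≈ -2.3615e+5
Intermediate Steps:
n = 10/7 (n = -1/7*(-10) = 10/7 ≈ 1.4286)
l(L, s) = -4 + L
D(O, J) = 40/7 + J (D(O, J) = (10/7)*4 + J = 40/7 + J)
(D(o(-3, 13), l(-20, -16)) - 70760) - 165375 = ((40/7 + (-4 - 20)) - 70760) - 165375 = ((40/7 - 24) - 70760) - 165375 = (-128/7 - 70760) - 165375 = -495448/7 - 165375 = -1653073/7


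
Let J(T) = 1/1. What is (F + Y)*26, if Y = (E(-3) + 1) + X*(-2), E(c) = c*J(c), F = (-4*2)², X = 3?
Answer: 1456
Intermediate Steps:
F = 64 (F = (-8)² = 64)
J(T) = 1
E(c) = c (E(c) = c*1 = c)
Y = -8 (Y = (-3 + 1) + 3*(-2) = -2 - 6 = -8)
(F + Y)*26 = (64 - 8)*26 = 56*26 = 1456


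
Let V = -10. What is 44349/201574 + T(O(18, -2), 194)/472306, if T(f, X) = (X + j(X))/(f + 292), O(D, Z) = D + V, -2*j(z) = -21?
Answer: 6283930860083/28561382893200 ≈ 0.22002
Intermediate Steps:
j(z) = 21/2 (j(z) = -½*(-21) = 21/2)
O(D, Z) = -10 + D (O(D, Z) = D - 10 = -10 + D)
T(f, X) = (21/2 + X)/(292 + f) (T(f, X) = (X + 21/2)/(f + 292) = (21/2 + X)/(292 + f))
44349/201574 + T(O(18, -2), 194)/472306 = 44349/201574 + ((21/2 + 194)/(292 + (-10 + 18)))/472306 = 44349*(1/201574) + ((409/2)/(292 + 8))*(1/472306) = 44349/201574 + ((409/2)/300)*(1/472306) = 44349/201574 + ((1/300)*(409/2))*(1/472306) = 44349/201574 + (409/600)*(1/472306) = 44349/201574 + 409/283383600 = 6283930860083/28561382893200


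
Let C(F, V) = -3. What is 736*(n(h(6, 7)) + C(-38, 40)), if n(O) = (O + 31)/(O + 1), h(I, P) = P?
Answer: 1288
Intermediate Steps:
n(O) = (31 + O)/(1 + O)
736*(n(h(6, 7)) + C(-38, 40)) = 736*((31 + 7)/(1 + 7) - 3) = 736*(38/8 - 3) = 736*((1/8)*38 - 3) = 736*(19/4 - 3) = 736*(7/4) = 1288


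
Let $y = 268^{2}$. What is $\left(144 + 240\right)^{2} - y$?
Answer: $75632$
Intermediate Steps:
$y = 71824$
$\left(144 + 240\right)^{2} - y = \left(144 + 240\right)^{2} - 71824 = 384^{2} - 71824 = 147456 - 71824 = 75632$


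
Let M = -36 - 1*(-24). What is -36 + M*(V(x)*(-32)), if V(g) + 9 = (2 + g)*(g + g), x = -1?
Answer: -4260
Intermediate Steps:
V(g) = -9 + 2*g*(2 + g) (V(g) = -9 + (2 + g)*(g + g) = -9 + (2 + g)*(2*g) = -9 + 2*g*(2 + g))
M = -12 (M = -36 + 24 = -12)
-36 + M*(V(x)*(-32)) = -36 - 12*(-9 + 2*(-1)² + 4*(-1))*(-32) = -36 - 12*(-9 + 2*1 - 4)*(-32) = -36 - 12*(-9 + 2 - 4)*(-32) = -36 - (-132)*(-32) = -36 - 12*352 = -36 - 4224 = -4260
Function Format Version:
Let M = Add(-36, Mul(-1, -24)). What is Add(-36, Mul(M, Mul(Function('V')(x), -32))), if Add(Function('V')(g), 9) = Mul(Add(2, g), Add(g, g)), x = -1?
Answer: -4260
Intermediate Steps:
Function('V')(g) = Add(-9, Mul(2, g, Add(2, g))) (Function('V')(g) = Add(-9, Mul(Add(2, g), Add(g, g))) = Add(-9, Mul(Add(2, g), Mul(2, g))) = Add(-9, Mul(2, g, Add(2, g))))
M = -12 (M = Add(-36, 24) = -12)
Add(-36, Mul(M, Mul(Function('V')(x), -32))) = Add(-36, Mul(-12, Mul(Add(-9, Mul(2, Pow(-1, 2)), Mul(4, -1)), -32))) = Add(-36, Mul(-12, Mul(Add(-9, Mul(2, 1), -4), -32))) = Add(-36, Mul(-12, Mul(Add(-9, 2, -4), -32))) = Add(-36, Mul(-12, Mul(-11, -32))) = Add(-36, Mul(-12, 352)) = Add(-36, -4224) = -4260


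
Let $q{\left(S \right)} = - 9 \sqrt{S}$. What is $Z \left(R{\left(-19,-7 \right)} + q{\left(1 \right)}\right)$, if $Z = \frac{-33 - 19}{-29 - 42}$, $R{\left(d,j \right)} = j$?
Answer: $- \frac{832}{71} \approx -11.718$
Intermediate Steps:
$Z = \frac{52}{71}$ ($Z = - \frac{52}{-71} = \left(-52\right) \left(- \frac{1}{71}\right) = \frac{52}{71} \approx 0.73239$)
$Z \left(R{\left(-19,-7 \right)} + q{\left(1 \right)}\right) = \frac{52 \left(-7 - 9 \sqrt{1}\right)}{71} = \frac{52 \left(-7 - 9\right)}{71} = \frac{52}{71} \left(-16\right) = - \frac{832}{71}$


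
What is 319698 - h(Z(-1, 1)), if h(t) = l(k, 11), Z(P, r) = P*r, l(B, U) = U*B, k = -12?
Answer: 319830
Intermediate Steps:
l(B, U) = B*U
h(t) = -132 (h(t) = -12*11 = -132)
319698 - h(Z(-1, 1)) = 319698 - 1*(-132) = 319698 + 132 = 319830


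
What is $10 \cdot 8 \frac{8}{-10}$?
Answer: $-64$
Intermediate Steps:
$10 \cdot 8 \frac{8}{-10} = 80 \cdot 8 \left(- \frac{1}{10}\right) = 80 \left(- \frac{4}{5}\right) = -64$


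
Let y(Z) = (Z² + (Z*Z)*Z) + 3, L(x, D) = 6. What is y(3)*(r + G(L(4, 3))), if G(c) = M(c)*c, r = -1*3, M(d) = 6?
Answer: 1287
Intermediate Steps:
r = -3
G(c) = 6*c
y(Z) = 3 + Z² + Z³ (y(Z) = (Z² + Z²*Z) + 3 = (Z² + Z³) + 3 = 3 + Z² + Z³)
y(3)*(r + G(L(4, 3))) = (3 + 3² + 3³)*(-3 + 6*6) = (3 + 9 + 27)*(-3 + 36) = 39*33 = 1287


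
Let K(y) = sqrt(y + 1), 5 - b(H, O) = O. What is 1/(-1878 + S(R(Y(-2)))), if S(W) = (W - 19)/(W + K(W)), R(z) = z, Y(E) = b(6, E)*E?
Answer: -3960/7428127 - I*sqrt(13)/22284381 ≈ -0.00053311 - 1.618e-7*I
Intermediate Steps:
b(H, O) = 5 - O
Y(E) = E*(5 - E) (Y(E) = (5 - E)*E = E*(5 - E))
K(y) = sqrt(1 + y)
S(W) = (-19 + W)/(W + sqrt(1 + W)) (S(W) = (W - 19)/(W + sqrt(1 + W)) = (-19 + W)/(W + sqrt(1 + W)))
1/(-1878 + S(R(Y(-2)))) = 1/(-1878 + (-19 - 2*(5 - 1*(-2)))/(-2*(5 - 1*(-2)) + sqrt(1 - 2*(5 - 1*(-2))))) = 1/(-1878 + (-19 - 2*(5 + 2))/(-2*(5 + 2) + sqrt(1 - 2*(5 + 2)))) = 1/(-1878 + (-19 - 2*7)/(-2*7 + sqrt(1 - 2*7))) = 1/(-1878 + (-19 - 14)/(-14 + sqrt(1 - 14))) = 1/(-1878 - 33/(-14 + sqrt(-13))) = 1/(-1878 - 33/(-14 + I*sqrt(13)))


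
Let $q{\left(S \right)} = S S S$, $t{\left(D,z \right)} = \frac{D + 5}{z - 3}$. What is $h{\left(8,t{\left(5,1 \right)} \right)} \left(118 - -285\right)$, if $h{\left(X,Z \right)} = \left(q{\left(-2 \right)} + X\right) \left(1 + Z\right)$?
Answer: $0$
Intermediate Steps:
$t{\left(D,z \right)} = \frac{5 + D}{-3 + z}$
$q{\left(S \right)} = S^{3}$ ($q{\left(S \right)} = S^{2} S = S^{3}$)
$h{\left(X,Z \right)} = \left(1 + Z\right) \left(-8 + X\right)$ ($h{\left(X,Z \right)} = \left(\left(-2\right)^{3} + X\right) \left(1 + Z\right) = \left(-8 + X\right) \left(1 + Z\right) = \left(1 + Z\right) \left(-8 + X\right)$)
$h{\left(8,t{\left(5,1 \right)} \right)} \left(118 - -285\right) = \left(-8 + 8 - 8 \frac{5 + 5}{-3 + 1} + 8 \frac{5 + 5}{-3 + 1}\right) \left(118 - -285\right) = \left(-8 + 8 - 8 \frac{1}{-2} \cdot 10 + 8 \frac{1}{-2} \cdot 10\right) \left(118 + 285\right) = \left(-8 + 8 - 8 \left(\left(- \frac{1}{2}\right) 10\right) + 8 \left(\left(- \frac{1}{2}\right) 10\right)\right) 403 = \left(-8 + 8 - -40 + 8 \left(-5\right)\right) 403 = \left(-8 + 8 + 40 - 40\right) 403 = 0 \cdot 403 = 0$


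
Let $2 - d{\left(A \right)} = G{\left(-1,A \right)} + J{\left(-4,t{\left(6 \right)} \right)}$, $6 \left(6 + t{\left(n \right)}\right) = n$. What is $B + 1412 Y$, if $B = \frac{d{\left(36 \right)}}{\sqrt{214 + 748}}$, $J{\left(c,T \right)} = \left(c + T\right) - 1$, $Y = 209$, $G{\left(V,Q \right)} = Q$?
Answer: $295108 - \frac{12 \sqrt{962}}{481} \approx 2.9511 \cdot 10^{5}$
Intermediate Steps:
$t{\left(n \right)} = -6 + \frac{n}{6}$
$J{\left(c,T \right)} = -1 + T + c$ ($J{\left(c,T \right)} = \left(T + c\right) - 1 = -1 + T + c$)
$d{\left(A \right)} = 12 - A$ ($d{\left(A \right)} = 2 - \left(A - 10\right) = 2 - \left(-10 + A\right) = 12 - A$)
$B = - \frac{12 \sqrt{962}}{481}$ ($B = \frac{12 - 36}{\sqrt{214 + 748}} = \frac{12 - 36}{\sqrt{962}} = - 24 \frac{\sqrt{962}}{962} = - \frac{12 \sqrt{962}}{481} \approx -0.77379$)
$B + 1412 Y = - \frac{12 \sqrt{962}}{481} + 1412 \cdot 209 = - \frac{12 \sqrt{962}}{481} + 295108 = 295108 - \frac{12 \sqrt{962}}{481}$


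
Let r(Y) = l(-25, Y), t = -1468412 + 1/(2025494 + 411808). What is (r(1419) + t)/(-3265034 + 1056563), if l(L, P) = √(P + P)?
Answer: 3578963504423/5382710785242 - √2838/2208471 ≈ 0.66488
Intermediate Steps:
l(L, P) = √2*√P (l(L, P) = √(2*P) = √2*√P)
t = -3578963504423/2437302 (t = -1468412 + 1/2437302 = -3578963504423/2437302 ≈ -1.4684e+6)
r(Y) = √2*√Y
(r(1419) + t)/(-3265034 + 1056563) = (√2*√1419 - 3578963504423/2437302)/(-3265034 + 1056563) = (√2838 - 3578963504423/2437302)/(-2208471) = (-3578963504423/2437302 + √2838)*(-1/2208471) = 3578963504423/5382710785242 - √2838/2208471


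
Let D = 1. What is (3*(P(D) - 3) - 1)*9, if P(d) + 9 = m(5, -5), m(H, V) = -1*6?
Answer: -495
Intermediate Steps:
m(H, V) = -6
P(d) = -15 (P(d) = -9 - 6 = -15)
(3*(P(D) - 3) - 1)*9 = (3*(-15 - 3) - 1)*9 = (3*(-18) - 1)*9 = (-54 - 1)*9 = -55*9 = -495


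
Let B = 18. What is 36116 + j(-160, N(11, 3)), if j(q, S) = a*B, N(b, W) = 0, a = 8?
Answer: 36260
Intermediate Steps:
j(q, S) = 144 (j(q, S) = 8*18 = 144)
36116 + j(-160, N(11, 3)) = 36116 + 144 = 36260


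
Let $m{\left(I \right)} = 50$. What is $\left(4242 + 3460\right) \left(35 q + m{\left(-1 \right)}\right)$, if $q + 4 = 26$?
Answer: $6315640$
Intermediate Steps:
$q = 22$ ($q = -4 + 26 = 22$)
$\left(4242 + 3460\right) \left(35 q + m{\left(-1 \right)}\right) = \left(4242 + 3460\right) \left(35 \cdot 22 + 50\right) = 7702 \left(770 + 50\right) = 7702 \cdot 820 = 6315640$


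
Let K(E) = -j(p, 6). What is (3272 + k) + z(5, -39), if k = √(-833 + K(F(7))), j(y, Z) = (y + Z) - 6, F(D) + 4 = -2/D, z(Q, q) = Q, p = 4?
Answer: 3277 + 3*I*√93 ≈ 3277.0 + 28.931*I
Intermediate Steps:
F(D) = -4 - 2/D
j(y, Z) = -6 + Z + y (j(y, Z) = (Z + y) - 6 = -6 + Z + y)
K(E) = -4 (K(E) = -(-6 + 6 + 4) = -1*4 = -4)
k = 3*I*√93 (k = √(-833 - 4) = √(-837) = 3*I*√93 ≈ 28.931*I)
(3272 + k) + z(5, -39) = (3272 + 3*I*√93) + 5 = 3277 + 3*I*√93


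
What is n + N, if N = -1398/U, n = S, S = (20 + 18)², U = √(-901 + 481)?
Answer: 1444 + 233*I*√105/35 ≈ 1444.0 + 68.215*I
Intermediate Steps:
U = 2*I*√105 (U = √(-420) = 2*I*√105 ≈ 20.494*I)
S = 1444 (S = 38² = 1444)
n = 1444
N = 233*I*√105/35 (N = -1398*(-I*√105/210) = -(-233)*I*√105/35 = 233*I*√105/35 ≈ 68.215*I)
n + N = 1444 + 233*I*√105/35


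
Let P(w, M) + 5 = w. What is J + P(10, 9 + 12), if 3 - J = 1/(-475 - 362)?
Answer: 6697/837 ≈ 8.0012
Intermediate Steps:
P(w, M) = -5 + w
J = 2512/837 (J = 3 - 1/(-475 - 362) = 3 - 1/(-837) = 3 - 1*(-1/837) = 3 + 1/837 = 2512/837 ≈ 3.0012)
J + P(10, 9 + 12) = 2512/837 + (-5 + 10) = 2512/837 + 5 = 6697/837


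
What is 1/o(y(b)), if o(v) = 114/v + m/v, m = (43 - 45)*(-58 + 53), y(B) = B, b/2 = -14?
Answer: -7/31 ≈ -0.22581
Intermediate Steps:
b = -28 (b = 2*(-14) = -28)
m = 10 (m = -2*(-5) = 10)
o(v) = 124/v (o(v) = 114/v + 10/v = 124/v)
1/o(y(b)) = 1/(124/(-28)) = 1/(124*(-1/28)) = 1/(-31/7) = -7/31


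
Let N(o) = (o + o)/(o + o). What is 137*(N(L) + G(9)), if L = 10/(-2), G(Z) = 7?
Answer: 1096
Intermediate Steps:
L = -5 (L = 10*(-½) = -5)
N(o) = 1 (N(o) = (2*o)/((2*o)) = (2*o)*(1/(2*o)) = 1)
137*(N(L) + G(9)) = 137*(1 + 7) = 137*8 = 1096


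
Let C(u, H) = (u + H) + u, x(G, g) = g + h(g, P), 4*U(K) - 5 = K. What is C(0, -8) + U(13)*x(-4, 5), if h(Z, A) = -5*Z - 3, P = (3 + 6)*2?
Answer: -223/2 ≈ -111.50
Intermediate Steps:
U(K) = 5/4 + K/4
P = 18 (P = 9*2 = 18)
h(Z, A) = -3 - 5*Z
x(G, g) = -3 - 4*g (x(G, g) = g + (-3 - 5*g) = -3 - 4*g)
C(u, H) = H + 2*u (C(u, H) = (H + u) + u = H + 2*u)
C(0, -8) + U(13)*x(-4, 5) = (-8 + 2*0) + (5/4 + (¼)*13)*(-3 - 4*5) = (-8 + 0) + (5/4 + 13/4)*(-3 - 20) = -8 + (9/2)*(-23) = -8 - 207/2 = -223/2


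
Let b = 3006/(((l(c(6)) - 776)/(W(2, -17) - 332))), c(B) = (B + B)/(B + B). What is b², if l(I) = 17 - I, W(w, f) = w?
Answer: 2460060801/1444 ≈ 1.7036e+6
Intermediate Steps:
c(B) = 1 (c(B) = (2*B)/((2*B)) = (2*B)*(1/(2*B)) = 1)
b = 49599/38 (b = 3006/((((17 - 1*1) - 776)/(2 - 332))) = 3006/((((17 - 1) - 776)/(-330))) = 3006/(((16 - 776)*(-1/330))) = 3006/((-760*(-1/330))) = 3006/(76/33) = 3006*(33/76) = 49599/38 ≈ 1305.2)
b² = (49599/38)² = 2460060801/1444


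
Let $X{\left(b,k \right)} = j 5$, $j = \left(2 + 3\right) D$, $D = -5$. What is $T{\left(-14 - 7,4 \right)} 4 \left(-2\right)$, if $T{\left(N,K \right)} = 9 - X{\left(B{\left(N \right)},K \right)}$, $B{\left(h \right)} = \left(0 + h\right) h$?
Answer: $-1072$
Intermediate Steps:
$j = -25$ ($j = \left(2 + 3\right) \left(-5\right) = 5 \left(-5\right) = -25$)
$B{\left(h \right)} = h^{2}$ ($B{\left(h \right)} = h h = h^{2}$)
$X{\left(b,k \right)} = -125$ ($X{\left(b,k \right)} = \left(-25\right) 5 = -125$)
$T{\left(N,K \right)} = 134$ ($T{\left(N,K \right)} = 9 - -125 = 9 + 125 = 134$)
$T{\left(-14 - 7,4 \right)} 4 \left(-2\right) = 134 \cdot 4 \left(-2\right) = 134 \left(-8\right) = -1072$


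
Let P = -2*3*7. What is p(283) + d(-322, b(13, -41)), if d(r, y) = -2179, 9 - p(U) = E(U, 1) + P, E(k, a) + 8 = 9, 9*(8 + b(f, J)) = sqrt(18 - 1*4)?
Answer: -2129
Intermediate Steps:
b(f, J) = -8 + sqrt(14)/9 (b(f, J) = -8 + sqrt(18 - 1*4)/9 = -8 + sqrt(18 - 4)/9 = -8 + sqrt(14)/9)
E(k, a) = 1 (E(k, a) = -8 + 9 = 1)
P = -42 (P = -6*7 = -42)
p(U) = 50 (p(U) = 9 - (1 - 42) = 9 - 1*(-41) = 9 + 41 = 50)
p(283) + d(-322, b(13, -41)) = 50 - 2179 = -2129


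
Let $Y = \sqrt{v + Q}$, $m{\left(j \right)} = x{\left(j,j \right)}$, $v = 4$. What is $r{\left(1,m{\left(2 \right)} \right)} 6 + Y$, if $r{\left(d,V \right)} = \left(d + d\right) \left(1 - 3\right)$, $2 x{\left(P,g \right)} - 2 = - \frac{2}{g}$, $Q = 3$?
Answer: $-24 + \sqrt{7} \approx -21.354$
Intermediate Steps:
$x{\left(P,g \right)} = 1 - \frac{1}{g}$ ($x{\left(P,g \right)} = 1 + \frac{\left(-2\right) \frac{1}{g}}{2} = 1 - \frac{1}{g}$)
$m{\left(j \right)} = \frac{-1 + j}{j}$
$Y = \sqrt{7}$ ($Y = \sqrt{4 + 3} = \sqrt{7} \approx 2.6458$)
$r{\left(d,V \right)} = - 4 d$ ($r{\left(d,V \right)} = 2 d \left(-2\right) = - 4 d$)
$r{\left(1,m{\left(2 \right)} \right)} 6 + Y = \left(-4\right) 1 \cdot 6 + \sqrt{7} = \left(-4\right) 6 + \sqrt{7} = -24 + \sqrt{7}$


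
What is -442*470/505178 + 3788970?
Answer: 957052039460/252589 ≈ 3.7890e+6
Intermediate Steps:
-442*470/505178 + 3788970 = -207740*1/505178 + 3788970 = -103870/252589 + 3788970 = 957052039460/252589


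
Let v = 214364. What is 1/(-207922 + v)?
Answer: 1/6442 ≈ 0.00015523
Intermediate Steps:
1/(-207922 + v) = 1/(-207922 + 214364) = 1/6442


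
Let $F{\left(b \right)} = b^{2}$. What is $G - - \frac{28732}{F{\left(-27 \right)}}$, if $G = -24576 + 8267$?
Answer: $- \frac{11860529}{729} \approx -16270.0$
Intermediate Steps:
$G = -16309$
$G - - \frac{28732}{F{\left(-27 \right)}} = -16309 - - \frac{28732}{\left(-27\right)^{2}} = -16309 - - \frac{28732}{729} = -16309 + \frac{28732}{729} = - \frac{11860529}{729}$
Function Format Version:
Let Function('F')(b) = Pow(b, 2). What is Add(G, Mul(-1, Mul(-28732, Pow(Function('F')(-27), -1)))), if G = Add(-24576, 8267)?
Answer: Rational(-11860529, 729) ≈ -16270.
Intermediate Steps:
G = -16309
Add(G, Mul(-1, Mul(-28732, Pow(Function('F')(-27), -1)))) = Add(-16309, Mul(-1, Mul(-28732, Pow(Pow(-27, 2), -1)))) = Add(-16309, Mul(-1, Mul(-28732, Pow(729, -1)))) = Add(-16309, Mul(-1, Mul(-28732, Rational(1, 729)))) = Add(-16309, Mul(-1, Rational(-28732, 729))) = Add(-16309, Rational(28732, 729)) = Rational(-11860529, 729)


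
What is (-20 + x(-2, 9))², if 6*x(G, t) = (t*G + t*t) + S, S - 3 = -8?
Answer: 961/9 ≈ 106.78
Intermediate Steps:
S = -5 (S = 3 - 8 = -5)
x(G, t) = -⅚ + t²/6 + G*t/6 (x(G, t) = ((t*G + t*t) - 5)/6 = ((G*t + t²) - 5)/6 = ((t² + G*t) - 5)/6 = (-5 + t² + G*t)/6 = -⅚ + t²/6 + G*t/6)
(-20 + x(-2, 9))² = (-20 + (-⅚ + (⅙)*9² + (⅙)*(-2)*9))² = (-20 + (-⅚ + (⅙)*81 - 3))² = (-20 + (-⅚ + 27/2 - 3))² = (-20 + 29/3)² = (-31/3)² = 961/9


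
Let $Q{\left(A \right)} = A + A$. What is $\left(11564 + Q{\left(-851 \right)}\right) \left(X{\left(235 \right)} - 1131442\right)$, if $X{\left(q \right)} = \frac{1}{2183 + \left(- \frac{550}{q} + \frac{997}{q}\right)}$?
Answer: $- \frac{2864620847874119}{256726} \approx -1.1158 \cdot 10^{10}$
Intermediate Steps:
$Q{\left(A \right)} = 2 A$
$X{\left(q \right)} = \frac{1}{2183 + \frac{447}{q}}$
$\left(11564 + Q{\left(-851 \right)}\right) \left(X{\left(235 \right)} - 1131442\right) = \left(11564 + 2 \left(-851\right)\right) \left(\frac{235}{447 + 2183 \cdot 235} - 1131442\right) = \left(11564 - 1702\right) \left(\frac{235}{447 + 513005} - 1131442\right) = 9862 \left(\frac{235}{513452} - 1131442\right) = 9862 \left(- \frac{580941157549}{513452}\right) = - \frac{2864620847874119}{256726}$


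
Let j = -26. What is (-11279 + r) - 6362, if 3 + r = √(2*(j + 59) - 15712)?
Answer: -17644 + I*√15646 ≈ -17644.0 + 125.08*I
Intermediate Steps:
r = -3 + I*√15646 (r = -3 + √(2*(-26 + 59) - 15712) = -3 + √(2*33 - 15712) = -3 + √(66 - 15712) = -3 + √(-15646) = -3 + I*√15646 ≈ -3.0 + 125.08*I)
(-11279 + r) - 6362 = (-11279 + (-3 + I*√15646)) - 6362 = (-11282 + I*√15646) - 6362 = -17644 + I*√15646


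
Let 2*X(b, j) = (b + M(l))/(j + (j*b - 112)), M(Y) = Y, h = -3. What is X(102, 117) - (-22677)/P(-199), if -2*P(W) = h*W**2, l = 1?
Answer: 365066507/945592678 ≈ 0.38607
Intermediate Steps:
P(W) = 3*W**2/2 (P(W) = -(-3)*W**2/2 = 3*W**2/2)
X(b, j) = (1 + b)/(2*(-112 + j + b*j)) (X(b, j) = ((b + 1)/(j + (j*b - 112)))/2 = ((1 + b)/(j + (b*j - 112)))/2 = ((1 + b)/(j + (-112 + b*j)))/2 = ((1 + b)/(-112 + j + b*j))/2 = (1 + b)/(2*(-112 + j + b*j)))
X(102, 117) - (-22677)/P(-199) = (1 + 102)/(2*(-112 + 117 + 102*117)) - (-22677)/((3/2)*(-199)**2) = (1/2)*103/(-112 + 117 + 11934) - (-22677)/((3/2)*39601) = (1/2)*103/11939 - (-22677)/118803/2 = (1/2)*(1/11939)*103 - (-22677)*2/118803 = 103/23878 - 1*(-15118/39601) = 103/23878 + 15118/39601 = 365066507/945592678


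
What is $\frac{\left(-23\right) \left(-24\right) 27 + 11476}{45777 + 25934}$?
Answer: $\frac{26380}{71711} \approx 0.36787$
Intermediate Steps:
$\frac{\left(-23\right) \left(-24\right) 27 + 11476}{45777 + 25934} = \frac{552 \cdot 27 + 11476}{71711} = \left(14904 + 11476\right) \frac{1}{71711} = 26380 \cdot \frac{1}{71711} = \frac{26380}{71711}$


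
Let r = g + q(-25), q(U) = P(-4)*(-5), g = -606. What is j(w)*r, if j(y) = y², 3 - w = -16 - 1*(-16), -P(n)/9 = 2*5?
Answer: -1404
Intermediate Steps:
P(n) = -90 (P(n) = -18*5 = -9*10 = -90)
q(U) = 450 (q(U) = -90*(-5) = 450)
r = -156 (r = -606 + 450 = -156)
w = 3 (w = 3 - (-16 - 1*(-16)) = 3 - (-16 + 16) = 3 - 1*0 = 3 + 0 = 3)
j(w)*r = 3²*(-156) = 9*(-156) = -1404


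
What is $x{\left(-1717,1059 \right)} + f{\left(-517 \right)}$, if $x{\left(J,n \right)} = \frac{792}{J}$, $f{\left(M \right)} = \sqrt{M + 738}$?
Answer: $- \frac{792}{1717} + \sqrt{221} \approx 14.405$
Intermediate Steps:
$f{\left(M \right)} = \sqrt{738 + M}$
$x{\left(-1717,1059 \right)} + f{\left(-517 \right)} = \frac{792}{-1717} + \sqrt{738 - 517} = 792 \left(- \frac{1}{1717}\right) + \sqrt{221} = - \frac{792}{1717} + \sqrt{221}$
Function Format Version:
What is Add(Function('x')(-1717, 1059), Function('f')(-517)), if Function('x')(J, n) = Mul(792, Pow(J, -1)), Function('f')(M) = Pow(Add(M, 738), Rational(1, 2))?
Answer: Add(Rational(-792, 1717), Pow(221, Rational(1, 2))) ≈ 14.405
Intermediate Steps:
Function('f')(M) = Pow(Add(738, M), Rational(1, 2))
Add(Function('x')(-1717, 1059), Function('f')(-517)) = Add(Mul(792, Pow(-1717, -1)), Pow(Add(738, -517), Rational(1, 2))) = Add(Mul(792, Rational(-1, 1717)), Pow(221, Rational(1, 2))) = Add(Rational(-792, 1717), Pow(221, Rational(1, 2)))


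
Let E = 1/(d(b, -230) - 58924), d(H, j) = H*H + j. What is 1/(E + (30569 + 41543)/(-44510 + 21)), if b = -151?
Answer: -1617308617/2621532025 ≈ -0.61693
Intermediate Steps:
d(H, j) = j + H² (d(H, j) = H² + j = j + H²)
E = -1/36353 (E = 1/((-230 + (-151)²) - 58924) = 1/((-230 + 22801) - 58924) = 1/(22571 - 58924) = 1/(-36353) = -1/36353 ≈ -2.7508e-5)
1/(E + (30569 + 41543)/(-44510 + 21)) = 1/(-1/36353 + (30569 + 41543)/(-44510 + 21)) = 1/(-1/36353 + 72112/(-44489)) = 1/(-1/36353 + 72112*(-1/44489)) = 1/(-1/36353 - 72112/44489) = 1/(-2621532025/1617308617) = -1617308617/2621532025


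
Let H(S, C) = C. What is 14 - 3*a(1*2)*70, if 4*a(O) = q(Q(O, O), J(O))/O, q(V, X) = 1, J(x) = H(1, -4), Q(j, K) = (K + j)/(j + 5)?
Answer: -49/4 ≈ -12.250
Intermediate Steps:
Q(j, K) = (K + j)/(5 + j)
J(x) = -4
a(O) = 1/(4*O) (a(O) = (1/O)/4 = 1/(4*O))
14 - 3*a(1*2)*70 = 14 - 3/(4*(1*2))*70 = 14 - 3/(4*2)*70 = 14 - 3*⅛*70 = 14 - 3/8*70 = 14 - 105/4 = -49/4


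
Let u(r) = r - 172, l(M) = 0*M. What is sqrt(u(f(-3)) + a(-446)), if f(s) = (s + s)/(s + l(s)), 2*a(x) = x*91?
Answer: I*sqrt(20463) ≈ 143.05*I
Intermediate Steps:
l(M) = 0
a(x) = 91*x/2 (a(x) = (x*91)/2 = (91*x)/2 = 91*x/2)
f(s) = 2 (f(s) = (s + s)/(s + 0) = (2*s)/s = 2)
u(r) = -172 + r
sqrt(u(f(-3)) + a(-446)) = sqrt((-172 + 2) + (91/2)*(-446)) = sqrt(-170 - 20293) = sqrt(-20463) = I*sqrt(20463)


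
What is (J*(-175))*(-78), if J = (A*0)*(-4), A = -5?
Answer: 0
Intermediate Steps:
J = 0 (J = -5*0*(-4) = 0*(-4) = 0)
(J*(-175))*(-78) = (0*(-175))*(-78) = 0*(-78) = 0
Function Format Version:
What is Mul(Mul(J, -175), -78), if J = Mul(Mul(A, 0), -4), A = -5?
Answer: 0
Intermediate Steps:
J = 0 (J = Mul(Mul(-5, 0), -4) = Mul(0, -4) = 0)
Mul(Mul(J, -175), -78) = Mul(Mul(0, -175), -78) = Mul(0, -78) = 0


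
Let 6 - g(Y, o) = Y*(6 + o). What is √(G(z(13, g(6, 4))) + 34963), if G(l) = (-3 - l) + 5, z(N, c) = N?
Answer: 2*√8738 ≈ 186.95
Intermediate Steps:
g(Y, o) = 6 - Y*(6 + o)
G(l) = 2 - l
√(G(z(13, g(6, 4))) + 34963) = √((2 - 1*13) + 34963) = √((2 - 13) + 34963) = √(-11 + 34963) = √34952 = 2*√8738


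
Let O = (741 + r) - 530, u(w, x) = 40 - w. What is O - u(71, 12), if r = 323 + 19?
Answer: 584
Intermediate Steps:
r = 342
O = 553 (O = (741 + 342) - 530 = 1083 - 530 = 553)
O - u(71, 12) = 553 - (40 - 1*71) = 553 - (40 - 71) = 553 - 1*(-31) = 553 + 31 = 584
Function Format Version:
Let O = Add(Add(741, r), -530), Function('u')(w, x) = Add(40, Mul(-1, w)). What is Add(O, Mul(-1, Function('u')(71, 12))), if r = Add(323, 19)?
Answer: 584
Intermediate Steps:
r = 342
O = 553 (O = Add(Add(741, 342), -530) = Add(1083, -530) = 553)
Add(O, Mul(-1, Function('u')(71, 12))) = Add(553, Mul(-1, Add(40, Mul(-1, 71)))) = Add(553, Mul(-1, Add(40, -71))) = Add(553, Mul(-1, -31)) = Add(553, 31) = 584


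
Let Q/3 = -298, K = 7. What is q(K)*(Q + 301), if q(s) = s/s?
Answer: -593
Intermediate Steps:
Q = -894 (Q = 3*(-298) = -894)
q(s) = 1
q(K)*(Q + 301) = 1*(-894 + 301) = 1*(-593) = -593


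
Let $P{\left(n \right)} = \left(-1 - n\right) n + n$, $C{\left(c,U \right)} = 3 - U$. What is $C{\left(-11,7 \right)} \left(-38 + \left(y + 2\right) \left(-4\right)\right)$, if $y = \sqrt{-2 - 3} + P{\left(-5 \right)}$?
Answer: $-216 + 16 i \sqrt{5} \approx -216.0 + 35.777 i$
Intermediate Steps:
$P{\left(n \right)} = n + n \left(-1 - n\right)$ ($P{\left(n \right)} = n \left(-1 - n\right) + n = n + n \left(-1 - n\right)$)
$y = -25 + i \sqrt{5}$ ($y = \sqrt{-2 - 3} - \left(-5\right)^{2} = \sqrt{-5} - 25 = i \sqrt{5} - 25 = -25 + i \sqrt{5} \approx -25.0 + 2.2361 i$)
$C{\left(-11,7 \right)} \left(-38 + \left(y + 2\right) \left(-4\right)\right) = \left(3 - 7\right) \left(-38 + \left(\left(-25 + i \sqrt{5}\right) + 2\right) \left(-4\right)\right) = \left(3 - 7\right) \left(-38 + \left(-23 + i \sqrt{5}\right) \left(-4\right)\right) = - 4 \left(-38 + \left(92 - 4 i \sqrt{5}\right)\right) = - 4 \left(54 - 4 i \sqrt{5}\right) = -216 + 16 i \sqrt{5}$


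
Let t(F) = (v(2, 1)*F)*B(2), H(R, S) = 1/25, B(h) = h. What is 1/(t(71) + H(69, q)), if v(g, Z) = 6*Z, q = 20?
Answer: 25/21301 ≈ 0.0011737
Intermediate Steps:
H(R, S) = 1/25
t(F) = 12*F (t(F) = ((6*1)*F)*2 = (6*F)*2 = 12*F)
1/(t(71) + H(69, q)) = 1/(12*71 + 1/25) = 1/(852 + 1/25) = 1/(21301/25) = 25/21301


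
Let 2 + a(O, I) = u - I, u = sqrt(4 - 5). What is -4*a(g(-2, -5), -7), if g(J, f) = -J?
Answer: -20 - 4*I ≈ -20.0 - 4.0*I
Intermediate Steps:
u = I (u = sqrt(-1) = I ≈ 1.0*I)
a(O, I) = -2 + I - I (a(O, I) = -2 + (I - I) = -2 + I - I)
-4*a(g(-2, -5), -7) = -4*(-2 + I - 1*(-7)) = -4*(-2 + I + 7) = -4*(5 + I) = -20 - 4*I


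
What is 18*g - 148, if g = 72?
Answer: 1148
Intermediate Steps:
18*g - 148 = 18*72 - 148 = 1296 - 148 = 1148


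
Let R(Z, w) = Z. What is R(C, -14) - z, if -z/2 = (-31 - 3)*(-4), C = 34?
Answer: 306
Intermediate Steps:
z = -272 (z = -2*(-31 - 3)*(-4) = -(-68)*(-4) = -2*136 = -272)
R(C, -14) - z = 34 - 1*(-272) = 34 + 272 = 306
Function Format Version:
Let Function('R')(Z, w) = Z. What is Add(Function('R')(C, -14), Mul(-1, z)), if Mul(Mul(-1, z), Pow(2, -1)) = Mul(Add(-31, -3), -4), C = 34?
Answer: 306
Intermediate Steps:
z = -272 (z = Mul(-2, Mul(Add(-31, -3), -4)) = Mul(-2, Mul(-34, -4)) = Mul(-2, 136) = -272)
Add(Function('R')(C, -14), Mul(-1, z)) = Add(34, Mul(-1, -272)) = Add(34, 272) = 306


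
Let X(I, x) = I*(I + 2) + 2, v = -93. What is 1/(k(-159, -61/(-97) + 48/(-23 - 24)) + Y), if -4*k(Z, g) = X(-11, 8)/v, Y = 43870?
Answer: 372/16319741 ≈ 2.2794e-5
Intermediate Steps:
X(I, x) = 2 + I*(2 + I) (X(I, x) = I*(2 + I) + 2 = 2 + I*(2 + I))
k(Z, g) = 101/372 (k(Z, g) = -(2 + (-11)² + 2*(-11))/(4*(-93)) = -(2 + 121 - 22)*(-1)/(4*93) = -101*(-1)/(4*93) = -¼*(-101/93) = 101/372)
1/(k(-159, -61/(-97) + 48/(-23 - 24)) + Y) = 1/(101/372 + 43870) = 1/(16319741/372) = 372/16319741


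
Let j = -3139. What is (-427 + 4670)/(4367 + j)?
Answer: 4243/1228 ≈ 3.4552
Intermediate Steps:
(-427 + 4670)/(4367 + j) = (-427 + 4670)/(4367 - 3139) = 4243/1228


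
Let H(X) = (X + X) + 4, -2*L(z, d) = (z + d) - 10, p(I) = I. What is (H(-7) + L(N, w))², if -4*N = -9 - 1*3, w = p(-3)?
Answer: 25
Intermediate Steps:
w = -3
N = 3 (N = -(-9 - 1*3)/4 = -(-9 - 3)/4 = -¼*(-12) = 3)
L(z, d) = 5 - d/2 - z/2 (L(z, d) = -((z + d) - 10)/2 = -((d + z) - 10)/2 = -(-10 + d + z)/2 = 5 - d/2 - z/2)
H(X) = 4 + 2*X (H(X) = 2*X + 4 = 4 + 2*X)
(H(-7) + L(N, w))² = ((4 + 2*(-7)) + (5 - ½*(-3) - ½*3))² = ((4 - 14) + (5 + 3/2 - 3/2))² = (-10 + 5)² = (-5)² = 25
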